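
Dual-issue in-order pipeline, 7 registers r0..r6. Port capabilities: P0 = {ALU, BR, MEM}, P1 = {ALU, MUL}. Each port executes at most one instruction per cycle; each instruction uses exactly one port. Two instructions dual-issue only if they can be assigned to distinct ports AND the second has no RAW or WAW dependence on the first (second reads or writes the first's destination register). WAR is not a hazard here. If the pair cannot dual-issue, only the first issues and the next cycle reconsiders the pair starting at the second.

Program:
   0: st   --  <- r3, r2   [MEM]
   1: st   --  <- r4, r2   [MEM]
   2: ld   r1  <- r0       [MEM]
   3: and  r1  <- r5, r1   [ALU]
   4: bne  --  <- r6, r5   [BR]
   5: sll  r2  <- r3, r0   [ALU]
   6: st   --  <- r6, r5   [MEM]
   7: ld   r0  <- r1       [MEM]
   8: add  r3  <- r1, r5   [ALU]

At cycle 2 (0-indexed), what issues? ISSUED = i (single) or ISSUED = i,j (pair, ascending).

ISSUED = 2

#0 head=0: st.MEM i0 no-port MEM/MEM
#1 head=1: st.MEM i1 no-port MEM/MEM
#2 head=2: ld.MEM i2 RAW+WAW r1
#3 head=3: and.ALU+bne.BR i3&i4 dual
#4 head=5: sll.ALU+st.MEM i5&i6 dual
#5 head=7: ld.MEM+add.ALU i7&i8 dual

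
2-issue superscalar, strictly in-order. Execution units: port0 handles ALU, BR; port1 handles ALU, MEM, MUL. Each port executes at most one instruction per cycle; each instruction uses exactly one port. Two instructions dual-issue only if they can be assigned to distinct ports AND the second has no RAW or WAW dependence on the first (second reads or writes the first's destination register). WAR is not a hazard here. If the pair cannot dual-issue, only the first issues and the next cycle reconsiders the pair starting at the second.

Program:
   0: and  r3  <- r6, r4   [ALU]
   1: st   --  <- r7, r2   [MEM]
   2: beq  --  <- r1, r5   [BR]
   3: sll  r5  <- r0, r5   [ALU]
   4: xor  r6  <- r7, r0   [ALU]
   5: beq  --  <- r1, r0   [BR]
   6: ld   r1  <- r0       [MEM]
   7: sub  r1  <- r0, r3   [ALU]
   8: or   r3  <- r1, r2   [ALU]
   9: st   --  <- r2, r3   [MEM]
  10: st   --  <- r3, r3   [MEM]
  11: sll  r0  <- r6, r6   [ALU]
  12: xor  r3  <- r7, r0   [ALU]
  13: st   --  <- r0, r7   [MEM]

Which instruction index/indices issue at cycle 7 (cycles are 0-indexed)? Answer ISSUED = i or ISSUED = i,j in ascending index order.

  cy0 -> i0+i1 (and.ALU;st.MEM) 2-wide
  cy1 -> i2+i3 (beq.BR;sll.ALU) 2-wide
  cy2 -> i4+i5 (xor.ALU;beq.BR) 2-wide
  cy3 -> i6 (ld.MEM) WAW r1
  cy4 -> i7 (sub.ALU) RAW r1
  cy5 -> i8 (or.ALU) RAW r3
  cy6 -> i9 (st.MEM) no-port MEM/MEM
  cy7 -> i10+i11 (st.MEM;sll.ALU) 2-wide
  cy8 -> i12+i13 (xor.ALU;st.MEM) 2-wide

ISSUED = 10,11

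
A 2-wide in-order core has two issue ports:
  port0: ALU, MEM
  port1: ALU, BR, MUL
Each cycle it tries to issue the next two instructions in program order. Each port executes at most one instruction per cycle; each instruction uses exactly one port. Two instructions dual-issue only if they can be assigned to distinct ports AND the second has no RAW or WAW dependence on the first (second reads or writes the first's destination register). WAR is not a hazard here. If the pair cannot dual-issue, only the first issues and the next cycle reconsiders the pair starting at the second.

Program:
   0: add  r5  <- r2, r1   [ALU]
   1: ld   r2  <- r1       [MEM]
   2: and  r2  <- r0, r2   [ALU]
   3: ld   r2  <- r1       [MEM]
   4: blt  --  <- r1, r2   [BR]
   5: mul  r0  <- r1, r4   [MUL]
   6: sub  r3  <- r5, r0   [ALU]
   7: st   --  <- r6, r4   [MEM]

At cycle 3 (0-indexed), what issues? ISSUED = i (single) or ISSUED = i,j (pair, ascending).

ISSUED = 4

t=0 i0+i1:add ld ; pair
t=1 i2:and ; WAW r2
t=2 i3:ld ; RAW r2
t=3 i4:blt ; no-port BR/MUL
t=4 i5:mul ; RAW r0
t=5 i6+i7:sub st ; pair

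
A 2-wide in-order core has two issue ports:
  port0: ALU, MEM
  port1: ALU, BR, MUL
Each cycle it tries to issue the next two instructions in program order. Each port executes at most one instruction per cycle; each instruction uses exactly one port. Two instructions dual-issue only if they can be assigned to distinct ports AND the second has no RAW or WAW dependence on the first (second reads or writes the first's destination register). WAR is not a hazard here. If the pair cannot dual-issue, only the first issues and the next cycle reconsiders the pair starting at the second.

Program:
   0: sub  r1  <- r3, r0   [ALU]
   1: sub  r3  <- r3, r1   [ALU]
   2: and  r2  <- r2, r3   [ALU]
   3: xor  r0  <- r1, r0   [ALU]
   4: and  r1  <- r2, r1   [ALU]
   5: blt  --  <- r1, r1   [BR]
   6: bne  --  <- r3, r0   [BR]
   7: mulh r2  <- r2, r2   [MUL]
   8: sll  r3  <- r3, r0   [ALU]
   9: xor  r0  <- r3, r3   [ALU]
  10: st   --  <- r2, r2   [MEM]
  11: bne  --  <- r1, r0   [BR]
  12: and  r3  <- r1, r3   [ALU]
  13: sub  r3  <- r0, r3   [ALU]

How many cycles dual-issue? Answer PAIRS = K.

PAIRS = 4

#0 head=0: sub i0 RAW r1
#1 head=1: sub i1 RAW r3
#2 head=2: and/xor i2/i3 dual
#3 head=4: and i4 RAW r1
#4 head=5: blt i5 no-port BR/BR
#5 head=6: bne i6 no-port BR/MUL
#6 head=7: mulh/sll i7/i8 dual
#7 head=9: xor/st i9/i10 dual
#8 head=11: bne/and i11/i12 dual
#9 head=13: sub i13 tail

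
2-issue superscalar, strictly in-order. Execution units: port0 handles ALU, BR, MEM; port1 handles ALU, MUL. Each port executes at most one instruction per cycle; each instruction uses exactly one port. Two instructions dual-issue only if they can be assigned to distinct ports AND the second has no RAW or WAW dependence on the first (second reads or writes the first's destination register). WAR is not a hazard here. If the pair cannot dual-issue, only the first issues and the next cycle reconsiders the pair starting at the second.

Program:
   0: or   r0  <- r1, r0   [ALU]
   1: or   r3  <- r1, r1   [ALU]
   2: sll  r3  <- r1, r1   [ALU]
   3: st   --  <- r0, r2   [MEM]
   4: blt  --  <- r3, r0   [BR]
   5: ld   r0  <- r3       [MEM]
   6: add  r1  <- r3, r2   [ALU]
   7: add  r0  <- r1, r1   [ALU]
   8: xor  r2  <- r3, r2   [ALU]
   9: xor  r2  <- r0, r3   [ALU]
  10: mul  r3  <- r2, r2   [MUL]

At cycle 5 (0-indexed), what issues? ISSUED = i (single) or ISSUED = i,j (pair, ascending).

ISSUED = 9

t=0 i0+i1:or.ALU/or.ALU ; 2-wide
t=1 i2+i3:sll.ALU/st.MEM ; 2-wide
t=2 i4:blt.BR ; no-port BR/MEM
t=3 i5+i6:ld.MEM/add.ALU ; 2-wide
t=4 i7+i8:add.ALU/xor.ALU ; 2-wide
t=5 i9:xor.ALU ; RAW r2
t=6 i10:mul.MUL ; tail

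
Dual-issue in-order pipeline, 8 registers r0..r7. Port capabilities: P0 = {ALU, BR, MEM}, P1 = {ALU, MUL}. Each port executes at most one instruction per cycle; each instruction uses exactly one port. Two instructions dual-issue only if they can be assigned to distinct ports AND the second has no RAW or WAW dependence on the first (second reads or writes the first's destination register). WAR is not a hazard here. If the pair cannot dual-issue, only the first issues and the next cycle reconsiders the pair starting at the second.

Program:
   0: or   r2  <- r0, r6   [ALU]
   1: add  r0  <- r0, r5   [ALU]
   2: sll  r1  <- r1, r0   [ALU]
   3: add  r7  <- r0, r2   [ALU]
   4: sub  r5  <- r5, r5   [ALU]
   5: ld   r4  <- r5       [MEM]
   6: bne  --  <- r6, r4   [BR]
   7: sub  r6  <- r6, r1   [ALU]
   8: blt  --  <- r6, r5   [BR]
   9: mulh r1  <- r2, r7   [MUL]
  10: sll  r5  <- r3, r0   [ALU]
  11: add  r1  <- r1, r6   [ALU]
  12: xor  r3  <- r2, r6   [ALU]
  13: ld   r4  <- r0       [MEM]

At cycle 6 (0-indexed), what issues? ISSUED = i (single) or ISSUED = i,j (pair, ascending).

ISSUED = 10,11

t=0 i0+i1:or.ALU add.ALU ; pair
t=1 i2+i3:sll.ALU add.ALU ; pair
t=2 i4:sub.ALU ; RAW r5
t=3 i5:ld.MEM ; no-port MEM/BR
t=4 i6+i7:bne.BR sub.ALU ; pair
t=5 i8+i9:blt.BR mulh.MUL ; pair
t=6 i10+i11:sll.ALU add.ALU ; pair
t=7 i12+i13:xor.ALU ld.MEM ; pair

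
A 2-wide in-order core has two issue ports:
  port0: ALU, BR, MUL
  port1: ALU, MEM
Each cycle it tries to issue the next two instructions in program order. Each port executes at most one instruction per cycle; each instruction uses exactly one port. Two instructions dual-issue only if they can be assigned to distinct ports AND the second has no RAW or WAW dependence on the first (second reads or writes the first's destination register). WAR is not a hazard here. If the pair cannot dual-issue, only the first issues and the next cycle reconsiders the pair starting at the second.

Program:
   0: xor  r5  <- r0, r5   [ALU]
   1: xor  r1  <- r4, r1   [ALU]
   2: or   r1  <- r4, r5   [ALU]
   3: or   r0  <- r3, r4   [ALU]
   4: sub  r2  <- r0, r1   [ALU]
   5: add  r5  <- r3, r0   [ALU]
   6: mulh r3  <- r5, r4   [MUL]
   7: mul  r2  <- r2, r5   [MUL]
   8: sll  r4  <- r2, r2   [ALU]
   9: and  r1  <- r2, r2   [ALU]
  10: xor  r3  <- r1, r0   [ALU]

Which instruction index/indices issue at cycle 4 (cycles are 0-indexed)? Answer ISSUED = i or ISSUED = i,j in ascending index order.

ISSUED = 7

  cy0 -> i0&i1 (xor;xor) 2-wide
  cy1 -> i2&i3 (or;or) 2-wide
  cy2 -> i4&i5 (sub;add) 2-wide
  cy3 -> i6 (mulh) no-port MUL/MUL
  cy4 -> i7 (mul) RAW r2
  cy5 -> i8&i9 (sll;and) 2-wide
  cy6 -> i10 (xor) tail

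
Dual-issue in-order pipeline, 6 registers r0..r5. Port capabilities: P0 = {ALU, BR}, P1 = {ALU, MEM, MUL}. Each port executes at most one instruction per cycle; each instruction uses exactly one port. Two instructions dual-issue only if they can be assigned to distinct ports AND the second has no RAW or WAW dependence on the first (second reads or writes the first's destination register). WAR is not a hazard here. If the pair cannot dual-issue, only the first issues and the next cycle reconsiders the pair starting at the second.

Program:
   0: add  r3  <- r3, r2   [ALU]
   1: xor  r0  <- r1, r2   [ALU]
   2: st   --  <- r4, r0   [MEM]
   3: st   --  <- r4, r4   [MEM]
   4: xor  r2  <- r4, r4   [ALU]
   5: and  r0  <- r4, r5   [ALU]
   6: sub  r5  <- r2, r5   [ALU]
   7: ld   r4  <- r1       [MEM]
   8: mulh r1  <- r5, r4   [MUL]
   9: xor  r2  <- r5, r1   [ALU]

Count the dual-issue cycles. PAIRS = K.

#0 head=0: add.ALU xor.ALU i0&i1 dual
#1 head=2: st.MEM i2 no-port MEM/MEM
#2 head=3: st.MEM xor.ALU i3&i4 dual
#3 head=5: and.ALU sub.ALU i5&i6 dual
#4 head=7: ld.MEM i7 no-port MEM/MUL
#5 head=8: mulh.MUL i8 RAW r1
#6 head=9: xor.ALU i9 tail

PAIRS = 3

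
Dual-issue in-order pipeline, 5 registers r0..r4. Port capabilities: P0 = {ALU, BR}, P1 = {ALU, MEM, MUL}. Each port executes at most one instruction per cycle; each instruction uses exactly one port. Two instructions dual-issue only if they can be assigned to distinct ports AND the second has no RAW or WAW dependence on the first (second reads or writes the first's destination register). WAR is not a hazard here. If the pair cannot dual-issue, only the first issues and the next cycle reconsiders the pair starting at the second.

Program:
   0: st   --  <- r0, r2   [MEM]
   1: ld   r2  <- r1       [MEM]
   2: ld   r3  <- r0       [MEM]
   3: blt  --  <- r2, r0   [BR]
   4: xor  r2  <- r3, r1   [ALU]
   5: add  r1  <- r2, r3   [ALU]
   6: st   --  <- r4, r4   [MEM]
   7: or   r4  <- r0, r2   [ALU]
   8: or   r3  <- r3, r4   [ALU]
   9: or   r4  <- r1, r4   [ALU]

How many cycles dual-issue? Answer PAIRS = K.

PAIRS = 3

c0: i0 st.MEM  no-port MEM/MEM
c1: i1 ld.MEM  no-port MEM/MEM
c2: i2/i3 ld.MEM blt.BR  dual
c3: i4 xor.ALU  RAW r2
c4: i5/i6 add.ALU st.MEM  dual
c5: i7 or.ALU  RAW r4
c6: i8/i9 or.ALU or.ALU  dual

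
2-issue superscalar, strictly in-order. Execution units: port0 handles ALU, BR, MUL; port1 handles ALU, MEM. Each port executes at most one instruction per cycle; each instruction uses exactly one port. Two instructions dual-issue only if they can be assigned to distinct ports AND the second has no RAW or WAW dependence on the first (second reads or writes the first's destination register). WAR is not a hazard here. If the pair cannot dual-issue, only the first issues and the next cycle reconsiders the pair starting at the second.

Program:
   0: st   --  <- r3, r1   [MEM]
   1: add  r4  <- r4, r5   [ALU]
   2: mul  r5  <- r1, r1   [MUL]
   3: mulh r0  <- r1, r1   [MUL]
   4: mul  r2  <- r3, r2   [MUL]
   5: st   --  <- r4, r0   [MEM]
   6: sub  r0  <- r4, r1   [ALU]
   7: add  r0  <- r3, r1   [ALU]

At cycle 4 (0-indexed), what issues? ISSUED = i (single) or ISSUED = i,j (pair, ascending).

ISSUED = 6

0. st.MEM+add.ALU @i0,i1  | 2-wide
1. mul.MUL @i2  | no-port MUL/MUL
2. mulh.MUL @i3  | no-port MUL/MUL
3. mul.MUL+st.MEM @i4,i5  | 2-wide
4. sub.ALU @i6  | WAW r0
5. add.ALU @i7  | tail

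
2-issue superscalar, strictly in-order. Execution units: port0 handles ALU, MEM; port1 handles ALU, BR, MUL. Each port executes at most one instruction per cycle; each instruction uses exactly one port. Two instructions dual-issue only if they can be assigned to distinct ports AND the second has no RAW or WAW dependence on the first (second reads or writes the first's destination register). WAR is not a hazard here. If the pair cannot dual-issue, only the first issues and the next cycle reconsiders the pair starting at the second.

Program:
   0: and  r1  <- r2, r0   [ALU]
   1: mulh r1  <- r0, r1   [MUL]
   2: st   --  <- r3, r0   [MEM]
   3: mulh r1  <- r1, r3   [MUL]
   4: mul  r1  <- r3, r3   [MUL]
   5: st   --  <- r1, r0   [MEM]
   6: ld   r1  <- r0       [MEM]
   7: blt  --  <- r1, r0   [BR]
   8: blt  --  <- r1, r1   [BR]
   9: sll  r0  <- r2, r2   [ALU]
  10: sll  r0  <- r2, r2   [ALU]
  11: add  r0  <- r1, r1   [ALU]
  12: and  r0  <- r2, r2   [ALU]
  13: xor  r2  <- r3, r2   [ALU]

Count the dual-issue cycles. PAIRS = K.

PAIRS = 3

  cy0 -> i0 (and.ALU) RAW+WAW r1
  cy1 -> i1,i2 (mulh.MUL;st.MEM) 2-wide
  cy2 -> i3 (mulh.MUL) no-port MUL/MUL
  cy3 -> i4 (mul.MUL) RAW r1
  cy4 -> i5 (st.MEM) no-port MEM/MEM
  cy5 -> i6 (ld.MEM) RAW r1
  cy6 -> i7 (blt.BR) no-port BR/BR
  cy7 -> i8,i9 (blt.BR;sll.ALU) 2-wide
  cy8 -> i10 (sll.ALU) WAW r0
  cy9 -> i11 (add.ALU) WAW r0
  cy10 -> i12,i13 (and.ALU;xor.ALU) 2-wide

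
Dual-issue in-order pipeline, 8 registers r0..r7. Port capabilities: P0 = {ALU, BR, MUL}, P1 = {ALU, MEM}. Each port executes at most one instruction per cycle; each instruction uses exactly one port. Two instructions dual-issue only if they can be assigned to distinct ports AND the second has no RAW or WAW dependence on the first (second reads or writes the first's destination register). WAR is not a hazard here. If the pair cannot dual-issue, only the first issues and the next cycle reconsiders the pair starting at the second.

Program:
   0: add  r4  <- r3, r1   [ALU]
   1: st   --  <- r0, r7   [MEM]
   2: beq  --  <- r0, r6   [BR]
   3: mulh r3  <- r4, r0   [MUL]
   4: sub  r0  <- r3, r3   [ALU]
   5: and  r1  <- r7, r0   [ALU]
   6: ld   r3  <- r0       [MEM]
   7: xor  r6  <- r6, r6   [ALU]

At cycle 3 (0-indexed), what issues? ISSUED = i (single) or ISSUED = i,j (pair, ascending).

[0] i0,i1  add+st  -- pair
[1] i2  beq  -- no-port BR/MUL
[2] i3  mulh  -- RAW r3
[3] i4  sub  -- RAW r0
[4] i5,i6  and+ld  -- pair
[5] i7  xor  -- tail

ISSUED = 4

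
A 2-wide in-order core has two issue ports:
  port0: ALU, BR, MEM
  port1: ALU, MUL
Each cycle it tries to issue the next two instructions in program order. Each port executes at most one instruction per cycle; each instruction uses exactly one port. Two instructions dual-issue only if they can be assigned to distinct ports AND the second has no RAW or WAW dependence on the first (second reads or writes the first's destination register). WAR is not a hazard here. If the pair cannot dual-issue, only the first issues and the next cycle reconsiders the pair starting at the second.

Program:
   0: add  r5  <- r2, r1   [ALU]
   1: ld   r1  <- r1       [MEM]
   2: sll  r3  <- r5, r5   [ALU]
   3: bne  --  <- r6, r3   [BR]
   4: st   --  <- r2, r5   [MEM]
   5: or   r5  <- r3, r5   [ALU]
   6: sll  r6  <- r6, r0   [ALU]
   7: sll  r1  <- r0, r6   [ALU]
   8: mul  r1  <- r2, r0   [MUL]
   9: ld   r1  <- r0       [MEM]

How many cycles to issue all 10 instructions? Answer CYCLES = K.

t=0 i0,i1:add;ld ; 2-wide
t=1 i2:sll ; RAW r3
t=2 i3:bne ; no-port BR/MEM
t=3 i4,i5:st;or ; 2-wide
t=4 i6:sll ; RAW r6
t=5 i7:sll ; WAW r1
t=6 i8:mul ; WAW r1
t=7 i9:ld ; tail

CYCLES = 8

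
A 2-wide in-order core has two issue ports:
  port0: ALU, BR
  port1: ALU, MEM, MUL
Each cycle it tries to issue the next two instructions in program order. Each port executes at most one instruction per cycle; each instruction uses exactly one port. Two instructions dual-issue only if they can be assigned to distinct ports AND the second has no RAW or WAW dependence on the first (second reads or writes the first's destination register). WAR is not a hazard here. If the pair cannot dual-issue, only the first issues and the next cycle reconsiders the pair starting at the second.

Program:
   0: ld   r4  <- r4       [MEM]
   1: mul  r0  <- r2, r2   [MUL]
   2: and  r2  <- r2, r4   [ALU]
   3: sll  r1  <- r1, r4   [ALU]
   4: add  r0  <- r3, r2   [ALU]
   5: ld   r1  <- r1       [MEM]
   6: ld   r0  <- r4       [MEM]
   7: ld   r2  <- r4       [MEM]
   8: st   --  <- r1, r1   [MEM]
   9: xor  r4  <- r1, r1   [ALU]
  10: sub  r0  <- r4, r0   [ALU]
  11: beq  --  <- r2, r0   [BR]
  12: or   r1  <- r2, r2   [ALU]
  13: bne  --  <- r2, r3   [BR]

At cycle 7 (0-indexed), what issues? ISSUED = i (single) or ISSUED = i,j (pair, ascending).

#0 head=0: ld.MEM i0 no-port MEM/MUL
#1 head=1: mul.MUL/and.ALU i1,i2 dual
#2 head=3: sll.ALU/add.ALU i3,i4 dual
#3 head=5: ld.MEM i5 no-port MEM/MEM
#4 head=6: ld.MEM i6 no-port MEM/MEM
#5 head=7: ld.MEM i7 no-port MEM/MEM
#6 head=8: st.MEM/xor.ALU i8,i9 dual
#7 head=10: sub.ALU i10 RAW r0
#8 head=11: beq.BR/or.ALU i11,i12 dual
#9 head=13: bne.BR i13 tail

ISSUED = 10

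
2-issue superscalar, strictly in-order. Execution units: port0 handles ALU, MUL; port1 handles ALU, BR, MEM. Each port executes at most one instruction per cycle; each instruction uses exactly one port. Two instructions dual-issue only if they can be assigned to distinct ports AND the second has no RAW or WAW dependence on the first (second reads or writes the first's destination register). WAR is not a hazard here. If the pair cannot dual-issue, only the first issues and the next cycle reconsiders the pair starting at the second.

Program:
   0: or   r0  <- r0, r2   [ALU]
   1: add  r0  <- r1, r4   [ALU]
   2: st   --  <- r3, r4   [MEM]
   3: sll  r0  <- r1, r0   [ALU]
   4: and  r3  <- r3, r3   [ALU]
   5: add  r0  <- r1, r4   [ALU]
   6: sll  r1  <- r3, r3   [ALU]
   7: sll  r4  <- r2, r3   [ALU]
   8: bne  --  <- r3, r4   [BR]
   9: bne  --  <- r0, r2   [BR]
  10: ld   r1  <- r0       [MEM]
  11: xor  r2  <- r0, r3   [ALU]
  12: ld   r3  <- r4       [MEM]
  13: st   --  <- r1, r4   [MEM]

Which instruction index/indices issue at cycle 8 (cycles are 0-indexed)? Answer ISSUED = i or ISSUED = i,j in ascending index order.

t=0 i0:or ; WAW r0
t=1 i1/i2:add/st ; 2-wide
t=2 i3/i4:sll/and ; 2-wide
t=3 i5/i6:add/sll ; 2-wide
t=4 i7:sll ; RAW r4
t=5 i8:bne ; no-port BR/BR
t=6 i9:bne ; no-port BR/MEM
t=7 i10/i11:ld/xor ; 2-wide
t=8 i12:ld ; no-port MEM/MEM
t=9 i13:st ; tail

ISSUED = 12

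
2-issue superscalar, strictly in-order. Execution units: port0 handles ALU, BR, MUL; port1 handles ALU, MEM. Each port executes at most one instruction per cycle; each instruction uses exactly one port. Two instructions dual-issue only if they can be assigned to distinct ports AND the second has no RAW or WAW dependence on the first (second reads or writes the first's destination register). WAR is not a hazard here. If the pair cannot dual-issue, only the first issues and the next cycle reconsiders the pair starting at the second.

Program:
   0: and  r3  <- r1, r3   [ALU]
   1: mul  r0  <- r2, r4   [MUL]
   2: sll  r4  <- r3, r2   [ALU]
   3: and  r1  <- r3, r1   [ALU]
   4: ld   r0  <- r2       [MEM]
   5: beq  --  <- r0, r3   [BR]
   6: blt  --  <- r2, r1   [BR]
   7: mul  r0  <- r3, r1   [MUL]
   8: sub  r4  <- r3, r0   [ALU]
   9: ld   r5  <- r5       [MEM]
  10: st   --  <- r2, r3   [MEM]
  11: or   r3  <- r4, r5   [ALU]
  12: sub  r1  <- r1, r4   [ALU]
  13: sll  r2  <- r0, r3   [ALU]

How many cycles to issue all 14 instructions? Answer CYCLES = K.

CYCLES = 9

#0 head=0: and.ALU;mul.MUL i0+i1 dual
#1 head=2: sll.ALU;and.ALU i2+i3 dual
#2 head=4: ld.MEM i4 RAW r0
#3 head=5: beq.BR i5 no-port BR/BR
#4 head=6: blt.BR i6 no-port BR/MUL
#5 head=7: mul.MUL i7 RAW r0
#6 head=8: sub.ALU;ld.MEM i8+i9 dual
#7 head=10: st.MEM;or.ALU i10+i11 dual
#8 head=12: sub.ALU;sll.ALU i12+i13 dual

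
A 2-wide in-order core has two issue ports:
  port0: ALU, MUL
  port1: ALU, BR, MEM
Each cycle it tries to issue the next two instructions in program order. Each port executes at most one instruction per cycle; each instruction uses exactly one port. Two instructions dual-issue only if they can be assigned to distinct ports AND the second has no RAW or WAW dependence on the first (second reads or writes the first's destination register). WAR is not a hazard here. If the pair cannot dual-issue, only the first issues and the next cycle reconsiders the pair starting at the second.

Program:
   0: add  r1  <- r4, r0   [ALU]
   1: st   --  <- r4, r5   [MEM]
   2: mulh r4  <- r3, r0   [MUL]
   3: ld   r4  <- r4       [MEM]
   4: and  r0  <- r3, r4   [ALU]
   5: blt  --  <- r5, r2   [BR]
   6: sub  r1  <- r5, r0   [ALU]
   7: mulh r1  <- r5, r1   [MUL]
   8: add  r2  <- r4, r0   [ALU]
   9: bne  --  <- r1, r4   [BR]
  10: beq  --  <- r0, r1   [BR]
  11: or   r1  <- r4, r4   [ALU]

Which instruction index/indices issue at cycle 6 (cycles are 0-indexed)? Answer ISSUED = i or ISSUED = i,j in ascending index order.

ISSUED = 9

c0: i0+i1 add/st  pair
c1: i2 mulh  RAW+WAW r4
c2: i3 ld  RAW r4
c3: i4+i5 and/blt  pair
c4: i6 sub  RAW+WAW r1
c5: i7+i8 mulh/add  pair
c6: i9 bne  no-port BR/BR
c7: i10+i11 beq/or  pair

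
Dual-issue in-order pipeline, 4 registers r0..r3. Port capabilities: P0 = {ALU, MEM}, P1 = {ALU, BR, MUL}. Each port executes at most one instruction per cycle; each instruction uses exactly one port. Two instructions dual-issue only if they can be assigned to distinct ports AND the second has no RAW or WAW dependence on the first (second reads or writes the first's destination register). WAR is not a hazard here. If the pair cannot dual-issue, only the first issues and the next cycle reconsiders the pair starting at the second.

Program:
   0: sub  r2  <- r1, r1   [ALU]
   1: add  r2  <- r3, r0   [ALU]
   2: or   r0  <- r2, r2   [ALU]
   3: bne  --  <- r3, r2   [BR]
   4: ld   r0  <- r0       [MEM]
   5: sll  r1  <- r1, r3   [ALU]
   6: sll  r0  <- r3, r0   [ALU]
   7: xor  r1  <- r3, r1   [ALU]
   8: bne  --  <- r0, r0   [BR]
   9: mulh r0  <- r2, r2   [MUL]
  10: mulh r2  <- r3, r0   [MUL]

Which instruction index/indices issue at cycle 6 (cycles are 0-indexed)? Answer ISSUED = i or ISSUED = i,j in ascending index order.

[0] i0  sub  -- WAW r2
[1] i1  add  -- RAW r2
[2] i2,i3  or;bne  -- pair
[3] i4,i5  ld;sll  -- pair
[4] i6,i7  sll;xor  -- pair
[5] i8  bne  -- no-port BR/MUL
[6] i9  mulh  -- no-port MUL/MUL
[7] i10  mulh  -- tail

ISSUED = 9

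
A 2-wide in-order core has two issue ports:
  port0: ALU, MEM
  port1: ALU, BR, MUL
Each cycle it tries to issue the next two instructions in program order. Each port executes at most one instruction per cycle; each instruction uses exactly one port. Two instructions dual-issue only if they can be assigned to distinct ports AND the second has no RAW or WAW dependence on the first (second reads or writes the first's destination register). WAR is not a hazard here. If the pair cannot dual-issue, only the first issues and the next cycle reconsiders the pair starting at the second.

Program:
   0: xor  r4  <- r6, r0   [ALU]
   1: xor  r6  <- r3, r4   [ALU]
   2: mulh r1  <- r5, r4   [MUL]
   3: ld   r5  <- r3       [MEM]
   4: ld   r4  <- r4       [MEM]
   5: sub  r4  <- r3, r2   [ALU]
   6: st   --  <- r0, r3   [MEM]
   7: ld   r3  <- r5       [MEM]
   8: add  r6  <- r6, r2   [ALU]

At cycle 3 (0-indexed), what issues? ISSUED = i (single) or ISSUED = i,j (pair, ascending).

ISSUED = 4

#0 head=0: xor.ALU i0 RAW r4
#1 head=1: xor.ALU mulh.MUL i1,i2 2-wide
#2 head=3: ld.MEM i3 no-port MEM/MEM
#3 head=4: ld.MEM i4 WAW r4
#4 head=5: sub.ALU st.MEM i5,i6 2-wide
#5 head=7: ld.MEM add.ALU i7,i8 2-wide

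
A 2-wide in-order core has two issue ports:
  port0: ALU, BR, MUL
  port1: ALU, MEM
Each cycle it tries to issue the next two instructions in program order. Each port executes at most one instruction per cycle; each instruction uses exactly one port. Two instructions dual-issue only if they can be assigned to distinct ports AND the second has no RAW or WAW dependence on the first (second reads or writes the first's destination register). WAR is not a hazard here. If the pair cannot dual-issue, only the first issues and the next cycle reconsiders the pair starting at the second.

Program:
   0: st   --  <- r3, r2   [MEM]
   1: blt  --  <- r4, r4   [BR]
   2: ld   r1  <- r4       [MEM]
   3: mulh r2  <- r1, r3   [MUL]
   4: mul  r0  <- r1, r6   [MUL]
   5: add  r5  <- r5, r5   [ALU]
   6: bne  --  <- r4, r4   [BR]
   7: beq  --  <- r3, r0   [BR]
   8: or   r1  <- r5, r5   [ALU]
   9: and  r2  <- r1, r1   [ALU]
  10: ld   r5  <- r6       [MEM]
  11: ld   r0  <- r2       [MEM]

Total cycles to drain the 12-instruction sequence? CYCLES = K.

CYCLES = 8

  cy0 -> i0&i1 (st.MEM+blt.BR) 2-wide
  cy1 -> i2 (ld.MEM) RAW r1
  cy2 -> i3 (mulh.MUL) no-port MUL/MUL
  cy3 -> i4&i5 (mul.MUL+add.ALU) 2-wide
  cy4 -> i6 (bne.BR) no-port BR/BR
  cy5 -> i7&i8 (beq.BR+or.ALU) 2-wide
  cy6 -> i9&i10 (and.ALU+ld.MEM) 2-wide
  cy7 -> i11 (ld.MEM) tail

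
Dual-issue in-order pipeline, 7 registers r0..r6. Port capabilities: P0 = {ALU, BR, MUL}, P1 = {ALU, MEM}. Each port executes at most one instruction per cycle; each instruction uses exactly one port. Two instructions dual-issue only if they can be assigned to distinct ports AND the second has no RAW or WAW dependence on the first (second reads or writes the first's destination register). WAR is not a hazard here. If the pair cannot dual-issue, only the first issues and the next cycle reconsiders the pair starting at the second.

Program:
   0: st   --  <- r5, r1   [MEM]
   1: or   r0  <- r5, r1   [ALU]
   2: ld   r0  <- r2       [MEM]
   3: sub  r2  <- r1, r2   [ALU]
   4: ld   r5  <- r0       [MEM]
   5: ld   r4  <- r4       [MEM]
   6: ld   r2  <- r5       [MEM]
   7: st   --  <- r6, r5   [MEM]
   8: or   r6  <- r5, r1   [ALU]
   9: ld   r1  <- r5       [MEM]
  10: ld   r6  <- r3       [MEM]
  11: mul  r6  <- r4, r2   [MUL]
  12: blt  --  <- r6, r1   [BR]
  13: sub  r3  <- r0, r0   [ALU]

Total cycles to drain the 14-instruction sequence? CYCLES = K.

c0: i0&i1 st+or  dual
c1: i2&i3 ld+sub  dual
c2: i4 ld  no-port MEM/MEM
c3: i5 ld  no-port MEM/MEM
c4: i6 ld  no-port MEM/MEM
c5: i7&i8 st+or  dual
c6: i9 ld  no-port MEM/MEM
c7: i10 ld  WAW r6
c8: i11 mul  no-port MUL/BR
c9: i12&i13 blt+sub  dual

CYCLES = 10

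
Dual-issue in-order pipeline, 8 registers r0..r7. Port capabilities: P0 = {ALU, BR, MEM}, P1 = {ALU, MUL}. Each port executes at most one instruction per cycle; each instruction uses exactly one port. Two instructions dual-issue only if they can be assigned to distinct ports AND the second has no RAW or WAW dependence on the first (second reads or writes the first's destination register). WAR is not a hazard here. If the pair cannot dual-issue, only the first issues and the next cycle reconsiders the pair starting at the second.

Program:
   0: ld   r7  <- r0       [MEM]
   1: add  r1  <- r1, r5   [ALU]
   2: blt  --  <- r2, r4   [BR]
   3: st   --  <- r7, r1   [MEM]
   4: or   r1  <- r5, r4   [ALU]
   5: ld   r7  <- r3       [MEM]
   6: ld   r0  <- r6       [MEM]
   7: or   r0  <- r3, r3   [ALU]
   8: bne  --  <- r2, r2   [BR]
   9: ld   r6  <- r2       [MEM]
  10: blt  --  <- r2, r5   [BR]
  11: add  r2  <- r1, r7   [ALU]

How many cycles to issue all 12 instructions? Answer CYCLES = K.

CYCLES = 8

#0 head=0: ld+add i0/i1 dual
#1 head=2: blt i2 no-port BR/MEM
#2 head=3: st+or i3/i4 dual
#3 head=5: ld i5 no-port MEM/MEM
#4 head=6: ld i6 WAW r0
#5 head=7: or+bne i7/i8 dual
#6 head=9: ld i9 no-port MEM/BR
#7 head=10: blt+add i10/i11 dual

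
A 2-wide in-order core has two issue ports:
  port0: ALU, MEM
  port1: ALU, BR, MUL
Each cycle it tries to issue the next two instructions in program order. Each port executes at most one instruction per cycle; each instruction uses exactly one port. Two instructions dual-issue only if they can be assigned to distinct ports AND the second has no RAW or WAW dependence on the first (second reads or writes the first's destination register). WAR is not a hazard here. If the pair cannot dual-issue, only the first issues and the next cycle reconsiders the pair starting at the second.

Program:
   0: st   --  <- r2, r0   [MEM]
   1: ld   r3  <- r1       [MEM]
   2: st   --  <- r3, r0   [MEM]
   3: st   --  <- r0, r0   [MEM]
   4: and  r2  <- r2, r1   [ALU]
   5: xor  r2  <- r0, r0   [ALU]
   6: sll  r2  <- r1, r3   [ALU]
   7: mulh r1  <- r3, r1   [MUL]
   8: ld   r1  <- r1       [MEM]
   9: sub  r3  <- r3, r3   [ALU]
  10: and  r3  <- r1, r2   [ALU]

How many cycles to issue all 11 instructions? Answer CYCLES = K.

CYCLES = 8

#0 head=0: st i0 no-port MEM/MEM
#1 head=1: ld i1 no-port MEM/MEM
#2 head=2: st i2 no-port MEM/MEM
#3 head=3: st;and i3/i4 dual
#4 head=5: xor i5 WAW r2
#5 head=6: sll;mulh i6/i7 dual
#6 head=8: ld;sub i8/i9 dual
#7 head=10: and i10 tail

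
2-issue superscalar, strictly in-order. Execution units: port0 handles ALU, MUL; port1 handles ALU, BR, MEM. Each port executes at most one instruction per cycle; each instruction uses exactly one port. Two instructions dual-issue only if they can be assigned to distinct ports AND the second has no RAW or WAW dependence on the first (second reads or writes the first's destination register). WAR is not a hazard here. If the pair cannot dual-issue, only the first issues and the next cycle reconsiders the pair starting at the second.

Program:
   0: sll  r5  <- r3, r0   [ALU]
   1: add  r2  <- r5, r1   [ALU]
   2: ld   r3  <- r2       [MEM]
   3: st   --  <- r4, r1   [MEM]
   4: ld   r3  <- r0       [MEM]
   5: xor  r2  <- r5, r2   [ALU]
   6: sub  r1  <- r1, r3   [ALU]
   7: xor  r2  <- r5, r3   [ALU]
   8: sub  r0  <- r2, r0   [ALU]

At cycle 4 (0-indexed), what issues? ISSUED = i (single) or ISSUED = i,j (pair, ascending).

ISSUED = 4,5

[0] i0  sll.ALU  -- RAW r5
[1] i1  add.ALU  -- RAW r2
[2] i2  ld.MEM  -- no-port MEM/MEM
[3] i3  st.MEM  -- no-port MEM/MEM
[4] i4&i5  ld.MEM;xor.ALU  -- pair
[5] i6&i7  sub.ALU;xor.ALU  -- pair
[6] i8  sub.ALU  -- tail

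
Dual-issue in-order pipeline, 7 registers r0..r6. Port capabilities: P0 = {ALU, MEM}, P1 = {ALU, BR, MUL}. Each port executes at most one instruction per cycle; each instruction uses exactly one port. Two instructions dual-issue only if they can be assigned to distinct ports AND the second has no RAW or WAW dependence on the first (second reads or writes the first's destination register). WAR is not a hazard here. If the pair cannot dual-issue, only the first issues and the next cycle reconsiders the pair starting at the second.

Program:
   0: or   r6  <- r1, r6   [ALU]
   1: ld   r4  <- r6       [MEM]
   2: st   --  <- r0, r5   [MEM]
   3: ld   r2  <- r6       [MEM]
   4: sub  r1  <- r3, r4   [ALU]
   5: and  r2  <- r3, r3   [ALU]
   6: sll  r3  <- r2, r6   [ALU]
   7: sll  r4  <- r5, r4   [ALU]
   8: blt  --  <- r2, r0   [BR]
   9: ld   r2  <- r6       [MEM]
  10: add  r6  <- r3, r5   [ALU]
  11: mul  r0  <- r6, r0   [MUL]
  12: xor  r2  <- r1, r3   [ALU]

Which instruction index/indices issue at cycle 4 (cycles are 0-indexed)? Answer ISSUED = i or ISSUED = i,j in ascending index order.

ISSUED = 5

  cy0 -> i0 (or) RAW r6
  cy1 -> i1 (ld) no-port MEM/MEM
  cy2 -> i2 (st) no-port MEM/MEM
  cy3 -> i3+i4 (ld/sub) 2-wide
  cy4 -> i5 (and) RAW r2
  cy5 -> i6+i7 (sll/sll) 2-wide
  cy6 -> i8+i9 (blt/ld) 2-wide
  cy7 -> i10 (add) RAW r6
  cy8 -> i11+i12 (mul/xor) 2-wide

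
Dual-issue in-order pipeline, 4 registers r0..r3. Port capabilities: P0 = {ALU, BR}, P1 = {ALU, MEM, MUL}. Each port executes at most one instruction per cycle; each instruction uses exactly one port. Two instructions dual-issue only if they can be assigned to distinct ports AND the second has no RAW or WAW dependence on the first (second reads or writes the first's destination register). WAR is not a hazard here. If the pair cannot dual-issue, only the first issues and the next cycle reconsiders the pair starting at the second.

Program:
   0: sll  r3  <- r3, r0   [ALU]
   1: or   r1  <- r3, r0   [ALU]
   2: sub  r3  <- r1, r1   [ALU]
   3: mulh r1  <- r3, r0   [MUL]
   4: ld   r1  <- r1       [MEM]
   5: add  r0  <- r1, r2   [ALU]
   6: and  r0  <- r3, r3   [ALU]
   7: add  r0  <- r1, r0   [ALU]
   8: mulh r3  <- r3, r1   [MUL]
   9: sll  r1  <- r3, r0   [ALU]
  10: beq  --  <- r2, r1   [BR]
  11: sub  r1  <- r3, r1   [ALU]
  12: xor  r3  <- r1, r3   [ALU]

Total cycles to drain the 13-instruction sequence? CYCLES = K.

c0: i0 sll  RAW r3
c1: i1 or  RAW r1
c2: i2 sub  RAW r3
c3: i3 mulh  no-port MUL/MEM
c4: i4 ld  RAW r1
c5: i5 add  WAW r0
c6: i6 and  RAW+WAW r0
c7: i7,i8 add/mulh  pair
c8: i9 sll  RAW r1
c9: i10,i11 beq/sub  pair
c10: i12 xor  tail

CYCLES = 11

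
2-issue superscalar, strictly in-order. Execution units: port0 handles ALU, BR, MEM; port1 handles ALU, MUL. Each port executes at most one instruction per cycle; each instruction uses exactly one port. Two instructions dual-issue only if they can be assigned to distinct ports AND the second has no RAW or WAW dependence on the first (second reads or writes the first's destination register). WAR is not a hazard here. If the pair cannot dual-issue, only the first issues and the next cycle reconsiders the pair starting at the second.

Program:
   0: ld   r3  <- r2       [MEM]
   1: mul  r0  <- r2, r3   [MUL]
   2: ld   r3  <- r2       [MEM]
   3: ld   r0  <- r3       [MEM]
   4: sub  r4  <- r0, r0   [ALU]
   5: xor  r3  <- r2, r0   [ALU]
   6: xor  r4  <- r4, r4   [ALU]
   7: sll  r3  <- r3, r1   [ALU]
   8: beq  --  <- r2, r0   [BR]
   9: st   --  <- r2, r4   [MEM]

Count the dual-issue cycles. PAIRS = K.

PAIRS = 3

0. ld @i0  | RAW r3
1. mul;ld @i1/i2  | 2-wide
2. ld @i3  | RAW r0
3. sub;xor @i4/i5  | 2-wide
4. xor;sll @i6/i7  | 2-wide
5. beq @i8  | no-port BR/MEM
6. st @i9  | tail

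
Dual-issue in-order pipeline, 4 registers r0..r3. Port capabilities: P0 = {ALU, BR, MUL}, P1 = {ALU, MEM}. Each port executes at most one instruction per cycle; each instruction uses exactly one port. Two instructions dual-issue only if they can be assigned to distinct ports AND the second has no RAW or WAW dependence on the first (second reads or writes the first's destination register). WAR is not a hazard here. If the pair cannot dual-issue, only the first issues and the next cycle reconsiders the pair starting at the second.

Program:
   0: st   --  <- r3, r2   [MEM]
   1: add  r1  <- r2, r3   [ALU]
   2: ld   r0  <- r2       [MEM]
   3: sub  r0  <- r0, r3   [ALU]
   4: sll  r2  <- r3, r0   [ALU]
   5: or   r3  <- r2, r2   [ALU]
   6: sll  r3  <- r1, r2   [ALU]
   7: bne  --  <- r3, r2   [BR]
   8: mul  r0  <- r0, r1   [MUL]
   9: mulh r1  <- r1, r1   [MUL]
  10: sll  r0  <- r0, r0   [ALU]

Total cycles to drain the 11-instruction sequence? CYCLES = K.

CYCLES = 9

#0 head=0: st.MEM add.ALU i0/i1 pair
#1 head=2: ld.MEM i2 RAW+WAW r0
#2 head=3: sub.ALU i3 RAW r0
#3 head=4: sll.ALU i4 RAW r2
#4 head=5: or.ALU i5 WAW r3
#5 head=6: sll.ALU i6 RAW r3
#6 head=7: bne.BR i7 no-port BR/MUL
#7 head=8: mul.MUL i8 no-port MUL/MUL
#8 head=9: mulh.MUL sll.ALU i9/i10 pair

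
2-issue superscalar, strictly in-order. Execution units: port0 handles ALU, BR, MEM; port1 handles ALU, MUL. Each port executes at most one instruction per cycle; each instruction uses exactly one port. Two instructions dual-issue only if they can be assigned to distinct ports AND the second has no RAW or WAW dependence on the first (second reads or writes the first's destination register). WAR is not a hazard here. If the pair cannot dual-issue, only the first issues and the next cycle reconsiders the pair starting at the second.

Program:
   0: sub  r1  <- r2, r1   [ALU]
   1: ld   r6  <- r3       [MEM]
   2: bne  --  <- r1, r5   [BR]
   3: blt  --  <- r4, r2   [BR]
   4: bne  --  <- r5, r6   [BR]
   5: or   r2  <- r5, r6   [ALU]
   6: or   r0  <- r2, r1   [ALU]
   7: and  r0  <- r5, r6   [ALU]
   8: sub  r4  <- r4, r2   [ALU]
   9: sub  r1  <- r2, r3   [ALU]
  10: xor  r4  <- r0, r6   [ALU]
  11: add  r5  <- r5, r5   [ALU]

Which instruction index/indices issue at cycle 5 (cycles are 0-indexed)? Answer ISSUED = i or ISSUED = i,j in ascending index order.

  cy0 -> i0+i1 (sub+ld) dual
  cy1 -> i2 (bne) no-port BR/BR
  cy2 -> i3 (blt) no-port BR/BR
  cy3 -> i4+i5 (bne+or) dual
  cy4 -> i6 (or) WAW r0
  cy5 -> i7+i8 (and+sub) dual
  cy6 -> i9+i10 (sub+xor) dual
  cy7 -> i11 (add) tail

ISSUED = 7,8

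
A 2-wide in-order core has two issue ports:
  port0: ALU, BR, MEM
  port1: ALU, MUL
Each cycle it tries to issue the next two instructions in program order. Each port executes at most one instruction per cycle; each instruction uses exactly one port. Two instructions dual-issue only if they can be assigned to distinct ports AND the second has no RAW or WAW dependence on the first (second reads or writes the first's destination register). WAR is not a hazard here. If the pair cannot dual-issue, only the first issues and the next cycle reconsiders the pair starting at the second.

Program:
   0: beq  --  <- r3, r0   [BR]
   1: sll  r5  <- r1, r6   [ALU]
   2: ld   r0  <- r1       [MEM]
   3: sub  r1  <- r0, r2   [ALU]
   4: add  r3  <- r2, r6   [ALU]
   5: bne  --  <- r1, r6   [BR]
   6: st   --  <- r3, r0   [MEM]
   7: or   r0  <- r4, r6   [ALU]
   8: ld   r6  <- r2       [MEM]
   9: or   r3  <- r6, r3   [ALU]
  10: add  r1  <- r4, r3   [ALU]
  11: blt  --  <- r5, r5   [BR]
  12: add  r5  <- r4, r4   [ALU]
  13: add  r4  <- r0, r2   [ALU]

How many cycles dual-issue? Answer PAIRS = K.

#0 head=0: beq sll i0+i1 dual
#1 head=2: ld i2 RAW r0
#2 head=3: sub add i3+i4 dual
#3 head=5: bne i5 no-port BR/MEM
#4 head=6: st or i6+i7 dual
#5 head=8: ld i8 RAW r6
#6 head=9: or i9 RAW r3
#7 head=10: add blt i10+i11 dual
#8 head=12: add add i12+i13 dual

PAIRS = 5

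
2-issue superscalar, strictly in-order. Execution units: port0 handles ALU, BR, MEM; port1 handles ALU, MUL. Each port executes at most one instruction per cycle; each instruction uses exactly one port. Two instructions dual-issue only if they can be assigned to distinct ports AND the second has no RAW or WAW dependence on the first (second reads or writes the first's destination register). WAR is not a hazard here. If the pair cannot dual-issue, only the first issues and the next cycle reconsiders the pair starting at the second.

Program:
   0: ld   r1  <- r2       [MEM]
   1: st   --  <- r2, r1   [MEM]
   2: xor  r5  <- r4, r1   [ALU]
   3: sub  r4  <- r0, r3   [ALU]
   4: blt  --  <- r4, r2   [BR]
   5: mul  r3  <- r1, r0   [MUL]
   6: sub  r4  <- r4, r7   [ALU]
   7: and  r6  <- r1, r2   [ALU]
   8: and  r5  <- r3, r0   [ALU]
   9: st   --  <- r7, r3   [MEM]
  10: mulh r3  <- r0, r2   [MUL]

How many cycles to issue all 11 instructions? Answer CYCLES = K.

  cy0 -> i0 (ld) no-port MEM/MEM
  cy1 -> i1,i2 (st+xor) 2-wide
  cy2 -> i3 (sub) RAW r4
  cy3 -> i4,i5 (blt+mul) 2-wide
  cy4 -> i6,i7 (sub+and) 2-wide
  cy5 -> i8,i9 (and+st) 2-wide
  cy6 -> i10 (mulh) tail

CYCLES = 7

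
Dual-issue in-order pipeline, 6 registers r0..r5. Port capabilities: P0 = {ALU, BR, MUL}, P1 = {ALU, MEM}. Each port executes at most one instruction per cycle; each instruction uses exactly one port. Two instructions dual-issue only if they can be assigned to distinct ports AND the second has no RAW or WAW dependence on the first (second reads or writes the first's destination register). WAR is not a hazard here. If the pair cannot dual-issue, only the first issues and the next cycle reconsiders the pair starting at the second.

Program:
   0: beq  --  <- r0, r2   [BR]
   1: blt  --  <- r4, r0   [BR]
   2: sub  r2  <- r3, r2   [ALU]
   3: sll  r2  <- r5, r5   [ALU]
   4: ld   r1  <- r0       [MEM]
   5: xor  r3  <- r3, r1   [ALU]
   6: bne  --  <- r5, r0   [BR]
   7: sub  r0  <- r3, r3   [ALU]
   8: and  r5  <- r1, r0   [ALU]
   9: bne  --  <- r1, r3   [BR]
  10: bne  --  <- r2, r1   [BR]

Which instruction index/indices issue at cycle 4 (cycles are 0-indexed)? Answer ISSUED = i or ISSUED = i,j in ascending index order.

[0] i0  beq  -- no-port BR/BR
[1] i1/i2  blt;sub  -- pair
[2] i3/i4  sll;ld  -- pair
[3] i5/i6  xor;bne  -- pair
[4] i7  sub  -- RAW r0
[5] i8/i9  and;bne  -- pair
[6] i10  bne  -- tail

ISSUED = 7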